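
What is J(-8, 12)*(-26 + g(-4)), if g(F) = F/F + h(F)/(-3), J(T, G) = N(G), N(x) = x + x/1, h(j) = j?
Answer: -568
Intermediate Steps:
N(x) = 2*x (N(x) = x + x*1 = x + x = 2*x)
J(T, G) = 2*G
g(F) = 1 - F/3 (g(F) = F/F + F/(-3) = 1 + F*(-⅓) = 1 - F/3)
J(-8, 12)*(-26 + g(-4)) = (2*12)*(-26 + (1 - ⅓*(-4))) = 24*(-26 + (1 + 4/3)) = 24*(-26 + 7/3) = 24*(-71/3) = -568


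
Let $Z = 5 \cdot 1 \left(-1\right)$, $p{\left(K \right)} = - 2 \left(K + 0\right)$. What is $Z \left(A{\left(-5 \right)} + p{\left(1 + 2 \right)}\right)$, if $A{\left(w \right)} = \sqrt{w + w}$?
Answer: $30 - 5 i \sqrt{10} \approx 30.0 - 15.811 i$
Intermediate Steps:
$A{\left(w \right)} = \sqrt{2} \sqrt{w}$ ($A{\left(w \right)} = \sqrt{2 w} = \sqrt{2} \sqrt{w}$)
$p{\left(K \right)} = - 2 K$
$Z = -5$ ($Z = 5 \left(-1\right) = -5$)
$Z \left(A{\left(-5 \right)} + p{\left(1 + 2 \right)}\right) = - 5 \left(\sqrt{2} \sqrt{-5} - 2 \left(1 + 2\right)\right) = - 5 \left(\sqrt{2} i \sqrt{5} - 6\right) = - 5 \left(i \sqrt{10} - 6\right) = - 5 \left(-6 + i \sqrt{10}\right) = 30 - 5 i \sqrt{10}$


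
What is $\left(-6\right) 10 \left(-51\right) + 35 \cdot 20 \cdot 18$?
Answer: $15660$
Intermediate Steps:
$\left(-6\right) 10 \left(-51\right) + 35 \cdot 20 \cdot 18 = \left(-60\right) \left(-51\right) + 700 \cdot 18 = 3060 + 12600 = 15660$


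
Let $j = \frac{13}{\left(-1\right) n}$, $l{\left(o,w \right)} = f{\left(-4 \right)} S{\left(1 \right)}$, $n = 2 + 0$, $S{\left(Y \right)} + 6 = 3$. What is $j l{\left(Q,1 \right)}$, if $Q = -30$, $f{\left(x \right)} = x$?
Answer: $-78$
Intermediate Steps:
$S{\left(Y \right)} = -3$ ($S{\left(Y \right)} = -6 + 3 = -3$)
$n = 2$
$l{\left(o,w \right)} = 12$ ($l{\left(o,w \right)} = \left(-4\right) \left(-3\right) = 12$)
$j = - \frac{13}{2}$ ($j = \frac{13}{\left(-1\right) 2} = \frac{13}{-2} = 13 \left(- \frac{1}{2}\right) = - \frac{13}{2} \approx -6.5$)
$j l{\left(Q,1 \right)} = \left(- \frac{13}{2}\right) 12 = -78$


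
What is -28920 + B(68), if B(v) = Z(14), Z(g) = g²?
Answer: -28724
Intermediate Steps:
B(v) = 196 (B(v) = 14² = 196)
-28920 + B(68) = -28920 + 196 = -28724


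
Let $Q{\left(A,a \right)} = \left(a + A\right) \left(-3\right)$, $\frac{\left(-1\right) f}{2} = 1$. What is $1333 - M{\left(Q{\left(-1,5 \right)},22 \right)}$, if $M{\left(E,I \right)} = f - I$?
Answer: $1357$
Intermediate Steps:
$f = -2$ ($f = \left(-2\right) 1 = -2$)
$Q{\left(A,a \right)} = - 3 A - 3 a$ ($Q{\left(A,a \right)} = \left(A + a\right) \left(-3\right) = - 3 A - 3 a$)
$M{\left(E,I \right)} = -2 - I$
$1333 - M{\left(Q{\left(-1,5 \right)},22 \right)} = 1333 - \left(-2 - 22\right) = 1333 - -24 = 1333 + 24 = 1357$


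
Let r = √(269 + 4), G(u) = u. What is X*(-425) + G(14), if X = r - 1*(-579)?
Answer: -246061 - 425*√273 ≈ -2.5308e+5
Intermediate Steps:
r = √273 ≈ 16.523
X = 579 + √273 (X = √273 - 1*(-579) = √273 + 579 = 579 + √273 ≈ 595.52)
X*(-425) + G(14) = (579 + √273)*(-425) + 14 = (-246075 - 425*√273) + 14 = -246061 - 425*√273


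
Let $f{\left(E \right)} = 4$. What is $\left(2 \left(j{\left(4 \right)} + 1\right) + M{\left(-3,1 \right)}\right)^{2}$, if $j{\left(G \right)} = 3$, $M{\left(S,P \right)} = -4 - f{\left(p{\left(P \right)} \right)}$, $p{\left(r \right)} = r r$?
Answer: $0$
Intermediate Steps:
$p{\left(r \right)} = r^{2}$
$M{\left(S,P \right)} = -8$ ($M{\left(S,P \right)} = -4 - 4 = -8$)
$\left(2 \left(j{\left(4 \right)} + 1\right) + M{\left(-3,1 \right)}\right)^{2} = \left(2 \left(3 + 1\right) - 8\right)^{2} = \left(2 \cdot 4 - 8\right)^{2} = \left(8 - 8\right)^{2} = 0^{2} = 0$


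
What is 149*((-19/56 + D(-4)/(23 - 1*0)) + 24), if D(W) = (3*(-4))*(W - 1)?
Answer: 5041415/1288 ≈ 3914.1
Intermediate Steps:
D(W) = 12 - 12*W (D(W) = -12*(-1 + W) = 12 - 12*W)
149*((-19/56 + D(-4)/(23 - 1*0)) + 24) = 149*((-19/56 + (12 - 12*(-4))/(23 - 1*0)) + 24) = 149*((-19*1/56 + (12 + 48)/(23 + 0)) + 24) = 149*((-19/56 + 60/23) + 24) = 149*(2923/1288 + 24) = 149*(33835/1288) = 5041415/1288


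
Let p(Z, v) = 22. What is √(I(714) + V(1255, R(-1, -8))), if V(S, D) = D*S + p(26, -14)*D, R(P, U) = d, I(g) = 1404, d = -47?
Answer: I*√58615 ≈ 242.11*I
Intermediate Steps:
R(P, U) = -47
V(S, D) = 22*D + D*S (V(S, D) = D*S + 22*D = 22*D + D*S)
√(I(714) + V(1255, R(-1, -8))) = √(1404 - 47*(22 + 1255)) = √(1404 - 47*1277) = √(1404 - 60019) = √(-58615) = I*√58615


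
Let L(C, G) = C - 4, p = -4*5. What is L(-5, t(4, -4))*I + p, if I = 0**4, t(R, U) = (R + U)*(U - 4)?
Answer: -20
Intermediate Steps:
t(R, U) = (-4 + U)*(R + U) (t(R, U) = (R + U)*(-4 + U) = (-4 + U)*(R + U))
p = -20
L(C, G) = -4 + C
I = 0
L(-5, t(4, -4))*I + p = (-4 - 5)*0 - 20 = -9*0 - 20 = 0 - 20 = -20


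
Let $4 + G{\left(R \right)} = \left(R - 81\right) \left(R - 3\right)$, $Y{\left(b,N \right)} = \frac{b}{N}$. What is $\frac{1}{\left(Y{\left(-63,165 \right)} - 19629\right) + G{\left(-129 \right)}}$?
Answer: $\frac{55}{444764} \approx 0.00012366$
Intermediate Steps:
$G{\left(R \right)} = -4 + \left(-81 + R\right) \left(-3 + R\right)$ ($G{\left(R \right)} = -4 + \left(R - 81\right) \left(R - 3\right) = -4 + \left(-81 + R\right) \left(-3 + R\right)$)
$\frac{1}{\left(Y{\left(-63,165 \right)} - 19629\right) + G{\left(-129 \right)}} = \frac{1}{\left(- \frac{63}{165} - 19629\right) + \left(239 + \left(-129\right)^{2} - -10836\right)} = \frac{1}{\left(\left(-63\right) \frac{1}{165} - 19629\right) + \left(239 + 16641 + 10836\right)} = \frac{1}{\left(- \frac{21}{55} - 19629\right) + 27716} = \frac{1}{- \frac{1079616}{55} + 27716} = \frac{1}{\frac{444764}{55}} = \frac{55}{444764}$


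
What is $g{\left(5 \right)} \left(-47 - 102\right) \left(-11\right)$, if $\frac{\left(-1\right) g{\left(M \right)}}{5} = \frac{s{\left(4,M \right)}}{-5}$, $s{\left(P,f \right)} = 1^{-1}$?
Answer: $1639$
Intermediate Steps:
$s{\left(P,f \right)} = 1$
$g{\left(M \right)} = 1$ ($g{\left(M \right)} = - 5 \cdot 1 \frac{1}{-5} = - 5 \cdot 1 \left(- \frac{1}{5}\right) = \left(-5\right) \left(- \frac{1}{5}\right) = 1$)
$g{\left(5 \right)} \left(-47 - 102\right) \left(-11\right) = 1 \left(-47 - 102\right) \left(-11\right) = 1 \left(-149\right) \left(-11\right) = \left(-149\right) \left(-11\right) = 1639$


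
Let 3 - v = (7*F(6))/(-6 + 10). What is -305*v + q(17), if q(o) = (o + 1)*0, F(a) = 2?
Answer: 305/2 ≈ 152.50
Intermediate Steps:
v = -½ (v = 3 - 7*2/(-6 + 10) = 3 - 14/4 = 3 - 1*7/2 = 3 - 7/2 = -½ ≈ -0.50000)
q(o) = 0 (q(o) = (1 + o)*0 = 0)
-305*v + q(17) = -305*(-½) + 0 = 305/2 + 0 = 305/2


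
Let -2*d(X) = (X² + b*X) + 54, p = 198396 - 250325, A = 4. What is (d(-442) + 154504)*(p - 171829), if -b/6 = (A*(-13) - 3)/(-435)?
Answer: -367453821294/29 ≈ -1.2671e+10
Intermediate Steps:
b = -22/29 (b = -6*(4*(-13) - 3)/(-435) = -6*(-52 - 3)*(-1)/435 = -(-330)*(-1)/435 = -6*11/87 = -22/29 ≈ -0.75862)
p = -51929
d(X) = -27 - X²/2 + 11*X/29 (d(X) = -((X² - 22*X/29) + 54)/2 = -(54 + X² - 22*X/29)/2 = -27 - X²/2 + 11*X/29)
(d(-442) + 154504)*(p - 171829) = ((-27 - ½*(-442)² + (11/29)*(-442)) + 154504)*(-51929 - 171829) = ((-27 - ½*195364 - 4862/29) + 154504)*(-223758) = ((-27 - 97682 - 4862/29) + 154504)*(-223758) = (-2838423/29 + 154504)*(-223758) = (1642193/29)*(-223758) = -367453821294/29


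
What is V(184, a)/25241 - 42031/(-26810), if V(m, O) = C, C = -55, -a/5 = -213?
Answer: 1059429921/676711210 ≈ 1.5656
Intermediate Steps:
a = 1065 (a = -5*(-213) = 1065)
V(m, O) = -55
V(184, a)/25241 - 42031/(-26810) = -55/25241 - 42031/(-26810) = -55*1/25241 - 42031*(-1/26810) = -55/25241 + 42031/26810 = 1059429921/676711210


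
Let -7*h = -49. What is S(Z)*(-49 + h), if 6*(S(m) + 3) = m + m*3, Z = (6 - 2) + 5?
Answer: -126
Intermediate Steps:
h = 7 (h = -⅐*(-49) = 7)
Z = 9 (Z = 4 + 5 = 9)
S(m) = -3 + 2*m/3 (S(m) = -3 + (m + m*3)/6 = -3 + (m + 3*m)/6 = -3 + (4*m)/6 = -3 + 2*m/3)
S(Z)*(-49 + h) = (-3 + (⅔)*9)*(-49 + 7) = (-3 + 6)*(-42) = 3*(-42) = -126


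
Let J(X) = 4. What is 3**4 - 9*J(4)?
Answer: 45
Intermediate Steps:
3**4 - 9*J(4) = 3**4 - 9*4 = 81 - 36 = 45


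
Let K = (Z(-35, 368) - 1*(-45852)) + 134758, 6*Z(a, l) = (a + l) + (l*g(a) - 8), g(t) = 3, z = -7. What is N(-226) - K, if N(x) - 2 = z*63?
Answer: -1087723/6 ≈ -1.8129e+5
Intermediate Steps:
N(x) = -439 (N(x) = 2 - 7*63 = 2 - 441 = -439)
Z(a, l) = -4/3 + a/6 + 2*l/3 (Z(a, l) = ((a + l) + (l*3 - 8))/6 = ((a + l) + (3*l - 8))/6 = ((a + l) + (-8 + 3*l))/6 = (-8 + a + 4*l)/6 = -4/3 + a/6 + 2*l/3)
K = 1085089/6 (K = ((-4/3 + (⅙)*(-35) + (⅔)*368) - 1*(-45852)) + 134758 = ((-4/3 - 35/6 + 736/3) + 45852) + 134758 = (1429/6 + 45852) + 134758 = 276541/6 + 134758 = 1085089/6 ≈ 1.8085e+5)
N(-226) - K = -439 - 1*1085089/6 = -439 - 1085089/6 = -1087723/6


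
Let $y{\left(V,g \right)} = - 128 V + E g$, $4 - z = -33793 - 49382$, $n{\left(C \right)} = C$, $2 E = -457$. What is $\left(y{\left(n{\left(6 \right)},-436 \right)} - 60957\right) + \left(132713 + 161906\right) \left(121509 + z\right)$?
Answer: $60305011773$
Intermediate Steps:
$E = - \frac{457}{2}$ ($E = \frac{1}{2} \left(-457\right) = - \frac{457}{2} \approx -228.5$)
$z = 83179$ ($z = 4 - \left(-33793 - 49382\right) = 4 - -83175 = 4 + 83175 = 83179$)
$y{\left(V,g \right)} = - 128 V - \frac{457 g}{2}$
$\left(y{\left(n{\left(6 \right)},-436 \right)} - 60957\right) + \left(132713 + 161906\right) \left(121509 + z\right) = \left(\left(\left(-128\right) 6 - -99626\right) - 60957\right) + \left(132713 + 161906\right) \left(121509 + 83179\right) = \left(\left(-768 + 99626\right) - 60957\right) + 294619 \cdot 204688 = \left(98858 - 60957\right) + 60304973872 = 37901 + 60304973872 = 60305011773$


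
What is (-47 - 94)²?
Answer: 19881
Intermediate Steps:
(-47 - 94)² = (-141)² = 19881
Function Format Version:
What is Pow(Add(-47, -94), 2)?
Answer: 19881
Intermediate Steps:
Pow(Add(-47, -94), 2) = Pow(-141, 2) = 19881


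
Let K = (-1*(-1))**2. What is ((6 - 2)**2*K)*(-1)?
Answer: -16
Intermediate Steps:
K = 1 (K = 1**2 = 1)
((6 - 2)**2*K)*(-1) = ((6 - 2)**2*1)*(-1) = (4**2*1)*(-1) = (16*1)*(-1) = 16*(-1) = -16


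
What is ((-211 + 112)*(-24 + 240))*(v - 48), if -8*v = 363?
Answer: 1996731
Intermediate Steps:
v = -363/8 (v = -⅛*363 = -363/8 ≈ -45.375)
((-211 + 112)*(-24 + 240))*(v - 48) = ((-211 + 112)*(-24 + 240))*(-363/8 - 48) = -99*216*(-747/8) = -21384*(-747/8) = 1996731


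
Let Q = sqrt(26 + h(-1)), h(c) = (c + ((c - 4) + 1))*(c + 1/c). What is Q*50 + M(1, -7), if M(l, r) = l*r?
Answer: 293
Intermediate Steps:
h(c) = (-3 + 2*c)*(c + 1/c) (h(c) = (c + ((-4 + c) + 1))*(c + 1/c) = (c + (-3 + c))*(c + 1/c) = (-3 + 2*c)*(c + 1/c))
Q = 6 (Q = sqrt(26 + (2 - 3*(-1) - 3/(-1) + 2*(-1)**2)) = sqrt(26 + (2 + 3 - 3*(-1) + 2*1)) = sqrt(26 + (2 + 3 + 3 + 2)) = sqrt(26 + 10) = sqrt(36) = 6)
Q*50 + M(1, -7) = 6*50 + 1*(-7) = 300 - 7 = 293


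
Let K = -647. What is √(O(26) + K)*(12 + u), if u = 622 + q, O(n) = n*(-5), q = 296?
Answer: 930*I*√777 ≈ 25924.0*I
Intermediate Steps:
O(n) = -5*n
u = 918 (u = 622 + 296 = 918)
√(O(26) + K)*(12 + u) = √(-5*26 - 647)*(12 + 918) = √(-130 - 647)*930 = √(-777)*930 = (I*√777)*930 = 930*I*√777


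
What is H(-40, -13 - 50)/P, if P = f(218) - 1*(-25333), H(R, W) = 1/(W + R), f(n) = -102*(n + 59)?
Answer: 1/300863 ≈ 3.3238e-6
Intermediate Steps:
f(n) = -6018 - 102*n (f(n) = -102*(59 + n) = -6018 - 102*n)
H(R, W) = 1/(R + W)
P = -2921 (P = (-6018 - 102*218) - 1*(-25333) = (-6018 - 22236) + 25333 = -28254 + 25333 = -2921)
H(-40, -13 - 50)/P = 1/(-40 + (-13 - 50)*(-2921)) = -1/2921/(-40 - 63) = -1/2921/(-103) = -1/103*(-1/2921) = 1/300863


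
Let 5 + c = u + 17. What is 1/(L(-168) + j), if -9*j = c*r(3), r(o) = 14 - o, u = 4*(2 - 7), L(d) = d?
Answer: -9/1424 ≈ -0.0063202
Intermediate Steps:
u = -20 (u = 4*(-5) = -20)
c = -8 (c = -5 + (-20 + 17) = -5 - 3 = -8)
j = 88/9 (j = -(-8)*(14 - 1*3)/9 = -(-8)*(14 - 3)/9 = -(-8)*11/9 = -⅑*(-88) = 88/9 ≈ 9.7778)
1/(L(-168) + j) = 1/(-168 + 88/9) = 1/(-1424/9) = -9/1424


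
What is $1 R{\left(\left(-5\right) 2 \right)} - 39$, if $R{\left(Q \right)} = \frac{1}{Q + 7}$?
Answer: $- \frac{118}{3} \approx -39.333$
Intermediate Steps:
$R{\left(Q \right)} = \frac{1}{7 + Q}$
$1 R{\left(\left(-5\right) 2 \right)} - 39 = 1 \frac{1}{7 - 10} - 39 = 1 \frac{1}{-3} - 39 = 1 \left(- \frac{1}{3}\right) - 39 = - \frac{1}{3} - 39 = - \frac{118}{3}$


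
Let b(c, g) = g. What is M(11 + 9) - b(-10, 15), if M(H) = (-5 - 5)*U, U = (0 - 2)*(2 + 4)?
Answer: 105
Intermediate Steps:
U = -12 (U = -2*6 = -12)
M(H) = 120 (M(H) = (-5 - 5)*(-12) = -10*(-12) = 120)
M(11 + 9) - b(-10, 15) = 120 - 1*15 = 120 - 15 = 105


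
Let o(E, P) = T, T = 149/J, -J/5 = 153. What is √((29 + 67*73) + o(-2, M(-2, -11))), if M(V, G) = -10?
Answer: √319910335/255 ≈ 70.141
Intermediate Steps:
J = -765 (J = -5*153 = -765)
T = -149/765 (T = 149/(-765) = 149*(-1/765) = -149/765 ≈ -0.19477)
o(E, P) = -149/765
√((29 + 67*73) + o(-2, M(-2, -11))) = √((29 + 67*73) - 149/765) = √((29 + 4891) - 149/765) = √(4920 - 149/765) = √(3763651/765) = √319910335/255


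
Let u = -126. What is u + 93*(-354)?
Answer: -33048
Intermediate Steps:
u + 93*(-354) = -126 + 93*(-354) = -126 - 32922 = -33048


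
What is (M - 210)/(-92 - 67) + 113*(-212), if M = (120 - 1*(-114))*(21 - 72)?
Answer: -1265620/53 ≈ -23880.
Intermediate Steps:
M = -11934 (M = (120 + 114)*(-51) = 234*(-51) = -11934)
(M - 210)/(-92 - 67) + 113*(-212) = (-11934 - 210)/(-92 - 67) + 113*(-212) = -12144/(-159) - 23956 = -12144*(-1/159) - 23956 = 4048/53 - 23956 = -1265620/53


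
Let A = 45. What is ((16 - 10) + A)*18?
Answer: 918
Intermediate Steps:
((16 - 10) + A)*18 = ((16 - 10) + 45)*18 = (6 + 45)*18 = 51*18 = 918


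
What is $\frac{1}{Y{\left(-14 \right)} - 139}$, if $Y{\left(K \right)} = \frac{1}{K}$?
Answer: $- \frac{14}{1947} \approx -0.0071905$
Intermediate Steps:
$\frac{1}{Y{\left(-14 \right)} - 139} = \frac{1}{\frac{1}{-14} - 139} = \frac{1}{- \frac{1}{14} - 139} = \frac{1}{- \frac{1947}{14}} = - \frac{14}{1947}$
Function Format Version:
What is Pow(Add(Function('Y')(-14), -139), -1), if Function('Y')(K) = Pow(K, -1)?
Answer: Rational(-14, 1947) ≈ -0.0071905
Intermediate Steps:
Pow(Add(Function('Y')(-14), -139), -1) = Pow(Add(Pow(-14, -1), -139), -1) = Pow(Add(Rational(-1, 14), -139), -1) = Pow(Rational(-1947, 14), -1) = Rational(-14, 1947)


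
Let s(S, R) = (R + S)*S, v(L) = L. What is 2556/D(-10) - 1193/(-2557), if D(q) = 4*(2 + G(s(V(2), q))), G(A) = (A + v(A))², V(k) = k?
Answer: 317549/291498 ≈ 1.0894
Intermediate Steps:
s(S, R) = S*(R + S)
G(A) = 4*A² (G(A) = (A + A)² = (2*A)² = 4*A²)
D(q) = 8 + 16*(4 + 2*q)² (D(q) = 4*(2 + 4*(2*(q + 2))²) = 4*(2 + 4*(2*(2 + q))²) = 4*(2 + 4*(4 + 2*q)²) = 8 + 16*(4 + 2*q)²)
2556/D(-10) - 1193/(-2557) = 2556/(8 + 64*(2 - 10)²) - 1193/(-2557) = 2556/(8 + 64*(-8)²) - 1193*(-1/2557) = 2556/(8 + 64*64) + 1193/2557 = 2556/(8 + 4096) + 1193/2557 = 2556/4104 + 1193/2557 = 2556*(1/4104) + 1193/2557 = 71/114 + 1193/2557 = 317549/291498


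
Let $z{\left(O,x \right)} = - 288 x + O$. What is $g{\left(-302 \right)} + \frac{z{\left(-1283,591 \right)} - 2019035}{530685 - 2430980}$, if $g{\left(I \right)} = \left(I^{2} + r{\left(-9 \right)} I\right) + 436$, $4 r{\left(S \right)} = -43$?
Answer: $\frac{360629064087}{3800590} \approx 94888.0$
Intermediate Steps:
$r{\left(S \right)} = - \frac{43}{4}$ ($r{\left(S \right)} = \frac{1}{4} \left(-43\right) = - \frac{43}{4}$)
$g{\left(I \right)} = 436 + I^{2} - \frac{43 I}{4}$ ($g{\left(I \right)} = \left(I^{2} - \frac{43 I}{4}\right) + 436 = 436 + I^{2} - \frac{43 I}{4}$)
$z{\left(O,x \right)} = O - 288 x$
$g{\left(-302 \right)} + \frac{z{\left(-1283,591 \right)} - 2019035}{530685 - 2430980} = \left(436 + \left(-302\right)^{2} - - \frac{6493}{2}\right) + \frac{\left(-1283 - 170208\right) - 2019035}{530685 - 2430980} = \left(436 + 91204 + \frac{6493}{2}\right) + \frac{\left(-1283 - 170208\right) - 2019035}{-1900295} = \frac{189773}{2} + \left(-171491 - 2019035\right) \left(- \frac{1}{1900295}\right) = \frac{189773}{2} - - \frac{2190526}{1900295} = \frac{189773}{2} + \frac{2190526}{1900295} = \frac{360629064087}{3800590}$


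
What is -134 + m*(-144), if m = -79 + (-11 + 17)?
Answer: 10378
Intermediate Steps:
m = -73 (m = -79 + 6 = -73)
-134 + m*(-144) = -134 - 73*(-144) = -134 + 10512 = 10378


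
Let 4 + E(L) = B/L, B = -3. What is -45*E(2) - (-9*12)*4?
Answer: 1359/2 ≈ 679.50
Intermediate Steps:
E(L) = -4 - 3/L
-45*E(2) - (-9*12)*4 = -45*(-4 - 3/2) - (-9*12)*4 = -45*(-4 - 3*½) - (-108)*4 = -45*(-4 - 3/2) - 1*(-432) = -45*(-11/2) + 432 = 495/2 + 432 = 1359/2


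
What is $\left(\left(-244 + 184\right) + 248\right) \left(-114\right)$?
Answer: $-21432$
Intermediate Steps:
$\left(\left(-244 + 184\right) + 248\right) \left(-114\right) = \left(-60 + 248\right) \left(-114\right) = 188 \left(-114\right) = -21432$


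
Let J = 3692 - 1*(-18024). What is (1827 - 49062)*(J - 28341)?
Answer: 312931875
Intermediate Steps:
J = 21716 (J = 3692 + 18024 = 21716)
(1827 - 49062)*(J - 28341) = (1827 - 49062)*(21716 - 28341) = -47235*(-6625) = 312931875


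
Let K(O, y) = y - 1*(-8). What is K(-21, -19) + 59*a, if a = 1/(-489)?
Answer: -5438/489 ≈ -11.121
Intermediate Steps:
K(O, y) = 8 + y (K(O, y) = y + 8 = 8 + y)
a = -1/489 ≈ -0.0020450
K(-21, -19) + 59*a = (8 - 19) + 59*(-1/489) = -11 - 59/489 = -5438/489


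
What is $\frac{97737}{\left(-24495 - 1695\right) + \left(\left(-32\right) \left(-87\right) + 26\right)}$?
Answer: $- \frac{97737}{23380} \approx -4.1804$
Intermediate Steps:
$\frac{97737}{\left(-24495 - 1695\right) + \left(\left(-32\right) \left(-87\right) + 26\right)} = \frac{97737}{-26190 + \left(2784 + 26\right)} = \frac{97737}{-26190 + 2810} = \frac{97737}{-23380} = 97737 \left(- \frac{1}{23380}\right) = - \frac{97737}{23380}$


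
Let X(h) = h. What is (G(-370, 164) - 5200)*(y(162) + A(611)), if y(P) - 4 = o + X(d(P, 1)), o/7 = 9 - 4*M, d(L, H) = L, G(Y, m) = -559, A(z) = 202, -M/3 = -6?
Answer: 420407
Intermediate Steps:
M = 18 (M = -3*(-6) = 18)
o = -441 (o = 7*(9 - 4*18) = 7*(9 - 72) = 7*(-63) = -441)
y(P) = -437 + P (y(P) = 4 + (-441 + P) = -437 + P)
(G(-370, 164) - 5200)*(y(162) + A(611)) = (-559 - 5200)*((-437 + 162) + 202) = -5759*(-275 + 202) = -5759*(-73) = 420407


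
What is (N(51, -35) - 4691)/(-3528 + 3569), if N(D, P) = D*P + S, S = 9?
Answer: -6467/41 ≈ -157.73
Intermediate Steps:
N(D, P) = 9 + D*P (N(D, P) = D*P + 9 = 9 + D*P)
(N(51, -35) - 4691)/(-3528 + 3569) = ((9 + 51*(-35)) - 4691)/(-3528 + 3569) = ((9 - 1785) - 4691)/41 = (-1776 - 4691)*(1/41) = -6467*1/41 = -6467/41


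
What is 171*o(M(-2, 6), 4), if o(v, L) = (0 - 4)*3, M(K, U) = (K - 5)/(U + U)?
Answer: -2052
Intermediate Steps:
M(K, U) = (-5 + K)/(2*U) (M(K, U) = (-5 + K)/((2*U)) = (-5 + K)*(1/(2*U)) = (-5 + K)/(2*U))
o(v, L) = -12 (o(v, L) = -4*3 = -12)
171*o(M(-2, 6), 4) = 171*(-12) = -2052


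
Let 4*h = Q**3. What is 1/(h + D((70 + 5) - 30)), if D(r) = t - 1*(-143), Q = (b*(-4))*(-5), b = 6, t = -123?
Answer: 1/432020 ≈ 2.3147e-6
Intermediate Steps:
Q = 120 (Q = (6*(-4))*(-5) = -24*(-5) = 120)
D(r) = 20 (D(r) = -123 - 1*(-143) = -123 + 143 = 20)
h = 432000 (h = (1/4)*120**3 = (1/4)*1728000 = 432000)
1/(h + D((70 + 5) - 30)) = 1/(432000 + 20) = 1/432020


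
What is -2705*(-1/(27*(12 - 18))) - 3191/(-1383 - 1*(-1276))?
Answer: 227507/17334 ≈ 13.125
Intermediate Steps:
-2705*(-1/(27*(12 - 18))) - 3191/(-1383 - 1*(-1276)) = -2705/((-27*(-6))) - 3191/(-1383 + 1276) = -2705/162 - 3191/(-107) = -2705*1/162 - 3191*(-1/107) = -2705/162 + 3191/107 = 227507/17334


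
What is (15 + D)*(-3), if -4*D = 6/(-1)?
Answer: -99/2 ≈ -49.500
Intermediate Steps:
D = 3/2 (D = -3/(2*(-1)) = -3*(-1)/2 = -¼*(-6) = 3/2 ≈ 1.5000)
(15 + D)*(-3) = (15 + 3/2)*(-3) = (33/2)*(-3) = -99/2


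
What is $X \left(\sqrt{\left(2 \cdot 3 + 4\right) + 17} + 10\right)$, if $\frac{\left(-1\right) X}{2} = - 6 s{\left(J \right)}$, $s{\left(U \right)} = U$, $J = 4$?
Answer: $480 + 144 \sqrt{3} \approx 729.42$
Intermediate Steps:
$X = 48$ ($X = - 2 \left(\left(-6\right) 4\right) = \left(-2\right) \left(-24\right) = 48$)
$X \left(\sqrt{\left(2 \cdot 3 + 4\right) + 17} + 10\right) = 48 \left(\sqrt{\left(2 \cdot 3 + 4\right) + 17} + 10\right) = 48 \left(\sqrt{\left(6 + 4\right) + 17} + 10\right) = 48 \left(\sqrt{10 + 17} + 10\right) = 48 \left(\sqrt{27} + 10\right) = 48 \left(3 \sqrt{3} + 10\right) = 48 \left(10 + 3 \sqrt{3}\right) = 480 + 144 \sqrt{3}$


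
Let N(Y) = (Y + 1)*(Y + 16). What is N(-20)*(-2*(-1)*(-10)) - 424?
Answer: -1944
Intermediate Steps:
N(Y) = (1 + Y)*(16 + Y)
N(-20)*(-2*(-1)*(-10)) - 424 = (16 + (-20)² + 17*(-20))*(-2*(-1)*(-10)) - 424 = (16 + 400 - 340)*(-(-2)*(-10)) - 424 = 76*(-1*20) - 424 = 76*(-20) - 424 = -1520 - 424 = -1944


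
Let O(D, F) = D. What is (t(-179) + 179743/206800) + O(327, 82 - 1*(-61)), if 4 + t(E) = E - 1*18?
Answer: 26236543/206800 ≈ 126.87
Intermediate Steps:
t(E) = -22 + E (t(E) = -4 + (E - 1*18) = -4 + (E - 18) = -4 + (-18 + E) = -22 + E)
(t(-179) + 179743/206800) + O(327, 82 - 1*(-61)) = ((-22 - 179) + 179743/206800) + 327 = (-201 + 179743*(1/206800)) + 327 = (-201 + 179743/206800) + 327 = -41387057/206800 + 327 = 26236543/206800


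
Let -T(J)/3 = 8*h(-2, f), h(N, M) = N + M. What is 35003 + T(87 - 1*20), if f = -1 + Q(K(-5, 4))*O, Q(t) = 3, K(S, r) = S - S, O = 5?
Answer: 34715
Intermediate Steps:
K(S, r) = 0
f = 14 (f = -1 + 3*5 = -1 + 15 = 14)
h(N, M) = M + N
T(J) = -288 (T(J) = -24*(14 - 2) = -24*12 = -3*96 = -288)
35003 + T(87 - 1*20) = 35003 - 288 = 34715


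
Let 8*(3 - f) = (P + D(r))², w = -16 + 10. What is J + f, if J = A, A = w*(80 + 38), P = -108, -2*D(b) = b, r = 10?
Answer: -18409/8 ≈ -2301.1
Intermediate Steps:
D(b) = -b/2
w = -6
A = -708 (A = -6*(80 + 38) = -6*118 = -708)
f = -12745/8 (f = 3 - (-108 - ½*10)²/8 = 3 - (-108 - 5)²/8 = 3 - ⅛*(-113)² = 3 - ⅛*12769 = 3 - 12769/8 = -12745/8 ≈ -1593.1)
J = -708
J + f = -708 - 12745/8 = -18409/8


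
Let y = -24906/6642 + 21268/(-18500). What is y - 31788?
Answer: -162775670794/5119875 ≈ -31793.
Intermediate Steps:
y = -25084294/5119875 (y = -24906*1/6642 + 21268*(-1/18500) = -4151/1107 - 5317/4625 = -25084294/5119875 ≈ -4.8994)
y - 31788 = -25084294/5119875 - 31788 = -162775670794/5119875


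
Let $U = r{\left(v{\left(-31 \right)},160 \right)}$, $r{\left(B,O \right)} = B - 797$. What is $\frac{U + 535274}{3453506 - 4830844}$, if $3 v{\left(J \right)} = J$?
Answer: $- \frac{801700}{2066007} \approx -0.38804$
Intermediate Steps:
$v{\left(J \right)} = \frac{J}{3}$
$r{\left(B,O \right)} = -797 + B$
$U = - \frac{2422}{3}$ ($U = -797 + \frac{1}{3} \left(-31\right) = -797 - \frac{31}{3} = - \frac{2422}{3} \approx -807.33$)
$\frac{U + 535274}{3453506 - 4830844} = \frac{- \frac{2422}{3} + 535274}{3453506 - 4830844} = \frac{1603400}{3 \left(-1377338\right)} = \frac{1603400}{3} \left(- \frac{1}{1377338}\right) = - \frac{801700}{2066007}$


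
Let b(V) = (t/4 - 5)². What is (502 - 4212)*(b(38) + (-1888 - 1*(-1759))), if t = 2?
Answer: 806925/2 ≈ 4.0346e+5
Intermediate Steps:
b(V) = 81/4 (b(V) = (2/4 - 5)² = (2*(¼) - 5)² = (½ - 5)² = (-9/2)² = 81/4)
(502 - 4212)*(b(38) + (-1888 - 1*(-1759))) = (502 - 4212)*(81/4 + (-1888 - 1*(-1759))) = -3710*(81/4 + (-1888 + 1759)) = -3710*(81/4 - 129) = -3710*(-435/4) = 806925/2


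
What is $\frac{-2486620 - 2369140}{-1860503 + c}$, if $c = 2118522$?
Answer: $- \frac{4855760}{258019} \approx -18.819$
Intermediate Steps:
$\frac{-2486620 - 2369140}{-1860503 + c} = \frac{-2486620 - 2369140}{-1860503 + 2118522} = - \frac{4855760}{258019}$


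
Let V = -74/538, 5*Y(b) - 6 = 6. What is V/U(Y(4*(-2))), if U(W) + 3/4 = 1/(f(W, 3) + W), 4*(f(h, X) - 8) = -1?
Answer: 30044/142301 ≈ 0.21113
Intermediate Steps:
Y(b) = 12/5 (Y(b) = 6/5 + (⅕)*6 = 6/5 + 6/5 = 12/5)
f(h, X) = 31/4 (f(h, X) = 8 + (¼)*(-1) = 8 - ¼ = 31/4)
V = -37/269 (V = -74*1/538 = -37/269 ≈ -0.13755)
U(W) = -¾ + 1/(31/4 + W)
V/U(Y(4*(-2))) = -37*4*(31 + 4*(12/5))/(-77 - 12*12/5)/269 = -37*4*(31 + 48/5)/(-77 - 144/5)/269 = -37/(269*((¼)*(-529/5)/(203/5))) = -37/(269*((¼)*(5/203)*(-529/5))) = -37/(269*(-529/812)) = -37/269*(-812/529) = 30044/142301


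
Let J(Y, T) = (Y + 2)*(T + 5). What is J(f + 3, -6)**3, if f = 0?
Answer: -125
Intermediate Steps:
J(Y, T) = (2 + Y)*(5 + T)
J(f + 3, -6)**3 = (10 + 2*(-6) + 5*(0 + 3) - 6*(0 + 3))**3 = (10 - 12 + 5*3 - 6*3)**3 = (10 - 12 + 15 - 18)**3 = (-5)**3 = -125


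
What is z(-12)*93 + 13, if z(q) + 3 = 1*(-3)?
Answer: -545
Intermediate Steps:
z(q) = -6 (z(q) = -3 + 1*(-3) = -3 - 3 = -6)
z(-12)*93 + 13 = -6*93 + 13 = -558 + 13 = -545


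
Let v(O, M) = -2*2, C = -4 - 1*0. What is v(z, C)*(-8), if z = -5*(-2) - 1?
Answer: 32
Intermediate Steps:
C = -4 (C = -4 + 0 = -4)
z = 9 (z = 10 - 1 = 9)
v(O, M) = -4
v(z, C)*(-8) = -4*(-8) = 32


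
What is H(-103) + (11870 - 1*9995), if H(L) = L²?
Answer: 12484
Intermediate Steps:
H(-103) + (11870 - 1*9995) = (-103)² + (11870 - 1*9995) = 10609 + (11870 - 9995) = 10609 + 1875 = 12484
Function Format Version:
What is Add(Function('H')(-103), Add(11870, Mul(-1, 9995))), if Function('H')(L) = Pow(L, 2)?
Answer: 12484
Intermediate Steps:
Add(Function('H')(-103), Add(11870, Mul(-1, 9995))) = Add(Pow(-103, 2), Add(11870, Mul(-1, 9995))) = Add(10609, Add(11870, -9995)) = Add(10609, 1875) = 12484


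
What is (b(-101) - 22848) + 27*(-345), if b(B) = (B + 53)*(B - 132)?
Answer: -20979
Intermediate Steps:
b(B) = (-132 + B)*(53 + B) (b(B) = (53 + B)*(-132 + B) = (-132 + B)*(53 + B))
(b(-101) - 22848) + 27*(-345) = ((-6996 + (-101)**2 - 79*(-101)) - 22848) + 27*(-345) = ((-6996 + 10201 + 7979) - 22848) - 9315 = (11184 - 22848) - 9315 = -11664 - 9315 = -20979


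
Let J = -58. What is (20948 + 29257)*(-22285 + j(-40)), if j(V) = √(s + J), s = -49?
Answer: -1118818425 + 50205*I*√107 ≈ -1.1188e+9 + 5.1932e+5*I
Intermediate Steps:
j(V) = I*√107 (j(V) = √(-49 - 58) = √(-107) = I*√107)
(20948 + 29257)*(-22285 + j(-40)) = (20948 + 29257)*(-22285 + I*√107) = 50205*(-22285 + I*√107) = -1118818425 + 50205*I*√107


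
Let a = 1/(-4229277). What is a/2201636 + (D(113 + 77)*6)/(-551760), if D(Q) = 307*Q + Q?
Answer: -65179299480215/102424613468892 ≈ -0.63636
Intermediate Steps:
a = -1/4229277 ≈ -2.3645e-7
D(Q) = 308*Q
a/2201636 + (D(113 + 77)*6)/(-551760) = -1/4229277/2201636 + ((308*(113 + 77))*6)/(-551760) = -1/4229277*1/2201636 + ((308*190)*6)*(-1/551760) = -1/9311328497172 + (58520*6)*(-1/551760) = -1/9311328497172 + 351120*(-1/551760) = -1/9311328497172 - 7/11 = -65179299480215/102424613468892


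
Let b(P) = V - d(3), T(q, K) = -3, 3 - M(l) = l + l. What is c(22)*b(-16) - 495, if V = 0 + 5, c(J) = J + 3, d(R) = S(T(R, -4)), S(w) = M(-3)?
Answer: -595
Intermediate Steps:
M(l) = 3 - 2*l (M(l) = 3 - (l + l) = 3 - 2*l)
S(w) = 9 (S(w) = 3 - 2*(-3) = 3 + 6 = 9)
d(R) = 9
c(J) = 3 + J
V = 5
b(P) = -4 (b(P) = 5 - 1*9 = 5 - 9 = -4)
c(22)*b(-16) - 495 = (3 + 22)*(-4) - 495 = 25*(-4) - 495 = -100 - 495 = -595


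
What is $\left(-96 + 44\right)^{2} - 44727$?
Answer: $-42023$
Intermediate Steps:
$\left(-96 + 44\right)^{2} - 44727 = \left(-52\right)^{2} - 44727 = 2704 - 44727 = -42023$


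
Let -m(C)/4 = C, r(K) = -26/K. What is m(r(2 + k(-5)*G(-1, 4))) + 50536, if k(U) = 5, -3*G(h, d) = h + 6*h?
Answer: 2072288/41 ≈ 50544.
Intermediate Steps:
G(h, d) = -7*h/3 (G(h, d) = -(h + 6*h)/3 = -7*h/3)
m(C) = -4*C
m(r(2 + k(-5)*G(-1, 4))) + 50536 = -(-104)/(2 + 5*(-7/3*(-1))) + 50536 = -(-104)/(2 + 5*(7/3)) + 50536 = -(-104)/(2 + 35/3) + 50536 = -(-104)/41/3 + 50536 = -(-104)*3/41 + 50536 = -4*(-78/41) + 50536 = 312/41 + 50536 = 2072288/41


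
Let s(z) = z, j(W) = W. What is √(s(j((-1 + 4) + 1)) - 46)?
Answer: I*√42 ≈ 6.4807*I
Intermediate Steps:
√(s(j((-1 + 4) + 1)) - 46) = √(((-1 + 4) + 1) - 46) = √((3 + 1) - 46) = √(4 - 46) = √(-42) = I*√42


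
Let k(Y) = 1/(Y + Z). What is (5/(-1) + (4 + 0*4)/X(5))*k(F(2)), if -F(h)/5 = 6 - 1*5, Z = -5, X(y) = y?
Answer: 21/50 ≈ 0.42000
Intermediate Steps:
F(h) = -5 (F(h) = -5*(6 - 1*5) = -5*(6 - 5) = -5*1 = -5)
k(Y) = 1/(-5 + Y) (k(Y) = 1/(Y - 5) = 1/(-5 + Y))
(5/(-1) + (4 + 0*4)/X(5))*k(F(2)) = (5/(-1) + (4 + 0*4)/5)/(-5 - 5) = (5*(-1) + (4 + 0)*(⅕))/(-10) = (-5 + 4*(⅕))*(-⅒) = (-5 + ⅘)*(-⅒) = -21/5*(-⅒) = 21/50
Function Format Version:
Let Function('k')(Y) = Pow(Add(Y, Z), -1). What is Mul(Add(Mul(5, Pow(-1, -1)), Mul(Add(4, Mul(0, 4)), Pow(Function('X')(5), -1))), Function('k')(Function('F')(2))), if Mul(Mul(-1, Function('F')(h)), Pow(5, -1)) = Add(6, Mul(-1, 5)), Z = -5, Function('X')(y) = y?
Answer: Rational(21, 50) ≈ 0.42000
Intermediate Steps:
Function('F')(h) = -5 (Function('F')(h) = Mul(-5, Add(6, Mul(-1, 5))) = Mul(-5, Add(6, -5)) = Mul(-5, 1) = -5)
Function('k')(Y) = Pow(Add(-5, Y), -1) (Function('k')(Y) = Pow(Add(Y, -5), -1) = Pow(Add(-5, Y), -1))
Mul(Add(Mul(5, Pow(-1, -1)), Mul(Add(4, Mul(0, 4)), Pow(Function('X')(5), -1))), Function('k')(Function('F')(2))) = Mul(Add(Mul(5, Pow(-1, -1)), Mul(Add(4, Mul(0, 4)), Pow(5, -1))), Pow(Add(-5, -5), -1)) = Mul(Add(Mul(5, -1), Mul(Add(4, 0), Rational(1, 5))), Pow(-10, -1)) = Mul(Add(-5, Mul(4, Rational(1, 5))), Rational(-1, 10)) = Mul(Add(-5, Rational(4, 5)), Rational(-1, 10)) = Mul(Rational(-21, 5), Rational(-1, 10)) = Rational(21, 50)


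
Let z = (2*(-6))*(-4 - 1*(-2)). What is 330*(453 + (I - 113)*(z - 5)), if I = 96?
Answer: 42900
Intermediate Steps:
z = 24 (z = -12*(-4 + 2) = -12*(-2) = 24)
330*(453 + (I - 113)*(z - 5)) = 330*(453 + (96 - 113)*(24 - 5)) = 330*(453 - 17*19) = 330*(453 - 323) = 330*130 = 42900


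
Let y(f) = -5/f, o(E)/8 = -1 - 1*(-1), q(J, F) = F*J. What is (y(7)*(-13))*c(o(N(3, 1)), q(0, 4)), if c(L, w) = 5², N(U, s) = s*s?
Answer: 1625/7 ≈ 232.14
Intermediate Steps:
N(U, s) = s²
o(E) = 0 (o(E) = 8*(-1 - 1*(-1)) = 8*(-1 + 1) = 8*0 = 0)
c(L, w) = 25
(y(7)*(-13))*c(o(N(3, 1)), q(0, 4)) = (-5/7*(-13))*25 = (-5*⅐*(-13))*25 = -5/7*(-13)*25 = (65/7)*25 = 1625/7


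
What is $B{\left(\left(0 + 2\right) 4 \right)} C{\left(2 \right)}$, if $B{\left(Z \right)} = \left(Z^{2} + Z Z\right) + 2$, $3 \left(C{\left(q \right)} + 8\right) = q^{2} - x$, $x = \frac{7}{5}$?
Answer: $- \frac{2782}{3} \approx -927.33$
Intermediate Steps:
$x = \frac{7}{5}$ ($x = 7 \cdot \frac{1}{5} = \frac{7}{5} \approx 1.4$)
$C{\left(q \right)} = - \frac{127}{15} + \frac{q^{2}}{3}$ ($C{\left(q \right)} = -8 + \frac{q^{2} - \frac{7}{5}}{3} = -8 + \frac{- \frac{7}{5} + q^{2}}{3} = -8 + \left(- \frac{7}{15} + \frac{q^{2}}{3}\right) = - \frac{127}{15} + \frac{q^{2}}{3}$)
$B{\left(Z \right)} = 2 + 2 Z^{2}$ ($B{\left(Z \right)} = \left(Z^{2} + Z^{2}\right) + 2 = 2 Z^{2} + 2 = 2 + 2 Z^{2}$)
$B{\left(\left(0 + 2\right) 4 \right)} C{\left(2 \right)} = \left(2 + 2 \left(\left(0 + 2\right) 4\right)^{2}\right) \left(- \frac{127}{15} + \frac{2^{2}}{3}\right) = \left(2 + 2 \left(2 \cdot 4\right)^{2}\right) \left(- \frac{127}{15} + \frac{1}{3} \cdot 4\right) = \left(2 + 2 \cdot 8^{2}\right) \left(- \frac{127}{15} + \frac{4}{3}\right) = \left(2 + 2 \cdot 64\right) \left(- \frac{107}{15}\right) = \left(2 + 128\right) \left(- \frac{107}{15}\right) = 130 \left(- \frac{107}{15}\right) = - \frac{2782}{3}$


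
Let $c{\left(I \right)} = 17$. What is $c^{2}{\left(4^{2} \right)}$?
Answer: $289$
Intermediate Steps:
$c^{2}{\left(4^{2} \right)} = 17^{2} = 289$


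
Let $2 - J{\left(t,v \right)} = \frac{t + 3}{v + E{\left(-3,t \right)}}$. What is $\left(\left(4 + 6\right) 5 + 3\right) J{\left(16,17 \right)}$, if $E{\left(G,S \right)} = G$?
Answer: $\frac{477}{14} \approx 34.071$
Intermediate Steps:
$J{\left(t,v \right)} = 2 - \frac{3 + t}{-3 + v}$ ($J{\left(t,v \right)} = 2 - \frac{t + 3}{v - 3} = 2 - \frac{3 + t}{-3 + v}$)
$\left(\left(4 + 6\right) 5 + 3\right) J{\left(16,17 \right)} = \left(\left(4 + 6\right) 5 + 3\right) \frac{-9 - 16 + 2 \cdot 17}{-3 + 17} = \left(10 \cdot 5 + 3\right) \frac{-9 - 16 + 34}{14} = \left(50 + 3\right) \frac{1}{14} \cdot 9 = 53 \cdot \frac{9}{14} = \frac{477}{14}$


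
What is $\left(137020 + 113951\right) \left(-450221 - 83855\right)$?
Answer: $-134037587796$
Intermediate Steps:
$\left(137020 + 113951\right) \left(-450221 - 83855\right) = 250971 \left(-534076\right) = -134037587796$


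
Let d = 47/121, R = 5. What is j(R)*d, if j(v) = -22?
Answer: -94/11 ≈ -8.5455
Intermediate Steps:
d = 47/121 (d = 47*(1/121) = 47/121 ≈ 0.38843)
j(R)*d = -22*47/121 = -94/11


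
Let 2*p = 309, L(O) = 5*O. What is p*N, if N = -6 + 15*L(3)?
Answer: 67671/2 ≈ 33836.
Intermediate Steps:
p = 309/2 (p = (½)*309 = 309/2 ≈ 154.50)
N = 219 (N = -6 + 15*(5*3) = -6 + 15*15 = -6 + 225 = 219)
p*N = (309/2)*219 = 67671/2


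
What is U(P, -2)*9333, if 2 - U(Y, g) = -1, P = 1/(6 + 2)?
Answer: 27999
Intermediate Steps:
P = 1/8 ≈ 0.12500
U(Y, g) = 3 (U(Y, g) = 2 - 1*(-1) = 2 + 1 = 3)
U(P, -2)*9333 = 3*9333 = 27999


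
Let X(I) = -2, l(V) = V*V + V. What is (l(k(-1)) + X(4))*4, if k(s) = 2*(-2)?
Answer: 40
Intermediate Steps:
k(s) = -4
l(V) = V + V² (l(V) = V² + V = V + V²)
(l(k(-1)) + X(4))*4 = (-4*(1 - 4) - 2)*4 = (-4*(-3) - 2)*4 = (12 - 2)*4 = 10*4 = 40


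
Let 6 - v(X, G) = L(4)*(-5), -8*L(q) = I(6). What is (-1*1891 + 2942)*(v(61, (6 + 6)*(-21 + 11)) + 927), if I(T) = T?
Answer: 3906567/4 ≈ 9.7664e+5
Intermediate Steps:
L(q) = -3/4 (L(q) = -1/8*6 = -3/4)
v(X, G) = 9/4 (v(X, G) = 6 - (-3)*(-5)/4 = 6 - 1*15/4 = 6 - 15/4 = 9/4)
(-1*1891 + 2942)*(v(61, (6 + 6)*(-21 + 11)) + 927) = (-1*1891 + 2942)*(9/4 + 927) = (-1891 + 2942)*(3717/4) = 1051*(3717/4) = 3906567/4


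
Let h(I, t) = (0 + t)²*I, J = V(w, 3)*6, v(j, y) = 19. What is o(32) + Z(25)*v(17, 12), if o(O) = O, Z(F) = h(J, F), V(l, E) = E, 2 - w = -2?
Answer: 213782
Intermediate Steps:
w = 4 (w = 2 - 1*(-2) = 2 + 2 = 4)
J = 18 (J = 3*6 = 18)
h(I, t) = I*t² (h(I, t) = t²*I = I*t²)
Z(F) = 18*F²
o(32) + Z(25)*v(17, 12) = 32 + (18*25²)*19 = 32 + (18*625)*19 = 32 + 11250*19 = 32 + 213750 = 213782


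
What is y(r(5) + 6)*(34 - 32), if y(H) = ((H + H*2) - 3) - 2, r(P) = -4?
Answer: 2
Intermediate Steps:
y(H) = -5 + 3*H (y(H) = ((H + 2*H) - 3) - 2 = (3*H - 3) - 2 = (-3 + 3*H) - 2 = -5 + 3*H)
y(r(5) + 6)*(34 - 32) = (-5 + 3*(-4 + 6))*(34 - 32) = (-5 + 3*2)*2 = (-5 + 6)*2 = 1*2 = 2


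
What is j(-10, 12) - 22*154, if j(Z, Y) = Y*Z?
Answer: -3508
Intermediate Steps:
j(-10, 12) - 22*154 = 12*(-10) - 22*154 = -120 - 3388 = -3508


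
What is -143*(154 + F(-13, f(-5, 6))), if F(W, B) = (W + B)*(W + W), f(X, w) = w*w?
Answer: 63492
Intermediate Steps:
f(X, w) = w**2
F(W, B) = 2*W*(B + W) (F(W, B) = (B + W)*(2*W) = 2*W*(B + W))
-143*(154 + F(-13, f(-5, 6))) = -143*(154 + 2*(-13)*(6**2 - 13)) = -143*(154 + 2*(-13)*(36 - 13)) = -143*(154 + 2*(-13)*23) = -143*(154 - 598) = -143*(-444) = 63492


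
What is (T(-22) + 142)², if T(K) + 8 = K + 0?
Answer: 12544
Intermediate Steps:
T(K) = -8 + K (T(K) = -8 + (K + 0) = -8 + K)
(T(-22) + 142)² = ((-8 - 22) + 142)² = (-30 + 142)² = 112² = 12544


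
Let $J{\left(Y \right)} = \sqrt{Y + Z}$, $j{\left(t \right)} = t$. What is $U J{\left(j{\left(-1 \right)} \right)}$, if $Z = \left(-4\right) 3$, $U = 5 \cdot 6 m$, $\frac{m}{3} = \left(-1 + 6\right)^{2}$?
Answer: $2250 i \sqrt{13} \approx 8112.5 i$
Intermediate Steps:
$m = 75$ ($m = 3 \left(-1 + 6\right)^{2} = 3 \cdot 5^{2} = 3 \cdot 25 = 75$)
$U = 2250$ ($U = 5 \cdot 6 \cdot 75 = 30 \cdot 75 = 2250$)
$Z = -12$
$J{\left(Y \right)} = \sqrt{-12 + Y}$ ($J{\left(Y \right)} = \sqrt{Y - 12} = \sqrt{-12 + Y}$)
$U J{\left(j{\left(-1 \right)} \right)} = 2250 \sqrt{-12 - 1} = 2250 \sqrt{-13} = 2250 i \sqrt{13}$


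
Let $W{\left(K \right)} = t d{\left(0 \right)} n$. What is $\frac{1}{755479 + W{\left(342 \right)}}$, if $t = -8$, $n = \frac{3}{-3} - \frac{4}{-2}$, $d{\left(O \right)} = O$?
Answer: $\frac{1}{755479} \approx 1.3237 \cdot 10^{-6}$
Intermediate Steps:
$n = 1$ ($n = 3 \left(- \frac{1}{3}\right) - -2 = -1 + 2 = 1$)
$W{\left(K \right)} = 0$ ($W{\left(K \right)} = \left(-8\right) 0 \cdot 1 = 0 \cdot 1 = 0$)
$\frac{1}{755479 + W{\left(342 \right)}} = \frac{1}{755479 + 0} = \frac{1}{755479}$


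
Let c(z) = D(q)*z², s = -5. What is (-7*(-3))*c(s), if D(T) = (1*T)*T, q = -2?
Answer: 2100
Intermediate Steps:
D(T) = T² (D(T) = T*T = T²)
c(z) = 4*z² (c(z) = (-2)²*z² = 4*z²)
(-7*(-3))*c(s) = (-7*(-3))*(4*(-5)²) = 21*(4*25) = 21*100 = 2100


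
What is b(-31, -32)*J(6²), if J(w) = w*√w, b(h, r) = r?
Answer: -6912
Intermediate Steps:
J(w) = w^(3/2)
b(-31, -32)*J(6²) = -32*(6²)^(3/2) = -32*36^(3/2) = -32*216 = -6912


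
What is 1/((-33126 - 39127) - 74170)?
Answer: -1/146423 ≈ -6.8295e-6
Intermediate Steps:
1/((-33126 - 39127) - 74170) = 1/(-72253 - 74170) = 1/(-146423) = -1/146423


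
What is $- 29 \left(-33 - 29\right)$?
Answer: $1798$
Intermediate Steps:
$- 29 \left(-33 - 29\right) = \left(-29\right) \left(-62\right) = 1798$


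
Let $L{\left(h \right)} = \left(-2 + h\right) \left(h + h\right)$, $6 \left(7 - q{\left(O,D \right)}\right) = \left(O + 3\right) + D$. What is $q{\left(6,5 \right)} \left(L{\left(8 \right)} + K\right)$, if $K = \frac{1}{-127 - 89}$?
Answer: $\frac{145145}{324} \approx 447.98$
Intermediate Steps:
$q{\left(O,D \right)} = \frac{13}{2} - \frac{D}{6} - \frac{O}{6}$ ($q{\left(O,D \right)} = 7 - \frac{\left(O + 3\right) + D}{6} = 7 - \frac{\left(3 + O\right) + D}{6} = 7 - \frac{3 + D + O}{6} = 7 - \left(\frac{1}{2} + \frac{D}{6} + \frac{O}{6}\right) = \frac{13}{2} - \frac{D}{6} - \frac{O}{6}$)
$L{\left(h \right)} = 2 h \left(-2 + h\right)$ ($L{\left(h \right)} = \left(-2 + h\right) 2 h = 2 h \left(-2 + h\right)$)
$K = - \frac{1}{216}$ ($K = \frac{1}{-216} = - \frac{1}{216} \approx -0.0046296$)
$q{\left(6,5 \right)} \left(L{\left(8 \right)} + K\right) = \left(\frac{13}{2} - \frac{5}{6} - 1\right) \left(2 \cdot 8 \left(-2 + 8\right) - \frac{1}{216}\right) = \left(\frac{13}{2} - \frac{5}{6} - 1\right) \left(2 \cdot 8 \cdot 6 - \frac{1}{216}\right) = \frac{14 \left(96 - \frac{1}{216}\right)}{3} = \frac{14}{3} \cdot \frac{20735}{216} = \frac{145145}{324}$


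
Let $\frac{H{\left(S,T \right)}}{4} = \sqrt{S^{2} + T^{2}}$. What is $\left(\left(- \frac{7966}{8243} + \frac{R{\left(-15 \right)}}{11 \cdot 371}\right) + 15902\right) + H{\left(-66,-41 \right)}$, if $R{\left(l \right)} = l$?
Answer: $\frac{534905606175}{33639683} + 4 \sqrt{6037} \approx 16212.0$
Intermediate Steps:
$H{\left(S,T \right)} = 4 \sqrt{S^{2} + T^{2}}$
$\left(\left(- \frac{7966}{8243} + \frac{R{\left(-15 \right)}}{11 \cdot 371}\right) + 15902\right) + H{\left(-66,-41 \right)} = \left(\left(- \frac{7966}{8243} - \frac{15}{11 \cdot 371}\right) + 15902\right) + 4 \sqrt{\left(-66\right)^{2} + \left(-41\right)^{2}} = \left(\left(\left(-7966\right) \frac{1}{8243} - \frac{15}{4081}\right) + 15902\right) + 4 \sqrt{4356 + 1681} = \left(\left(- \frac{7966}{8243} - \frac{15}{4081}\right) + 15902\right) + 4 \sqrt{6037} = \left(- \frac{32632891}{33639683} + 15902\right) + 4 \sqrt{6037} = \frac{534905606175}{33639683} + 4 \sqrt{6037}$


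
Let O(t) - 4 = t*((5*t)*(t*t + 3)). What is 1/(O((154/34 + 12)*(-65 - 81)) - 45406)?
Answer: 83521/14164685317682734898 ≈ 5.8964e-15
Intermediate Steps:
O(t) = 4 + 5*t²*(3 + t²) (O(t) = 4 + t*((5*t)*(t*t + 3)) = 4 + t*((5*t)*(t² + 3)) = 4 + t*((5*t)*(3 + t²)) = 4 + t*(5*t*(3 + t²)) = 4 + 5*t²*(3 + t²))
1/(O((154/34 + 12)*(-65 - 81)) - 45406) = 1/((4 + 5*((154/34 + 12)*(-65 - 81))⁴ + 15*((154/34 + 12)*(-65 - 81))²) - 45406) = 1/((4 + 5*((154*(1/34) + 12)*(-146))⁴ + 15*((154*(1/34) + 12)*(-146))²) - 45406) = 1/((4 + 5*((77/17 + 12)*(-146))⁴ + 15*((77/17 + 12)*(-146))²) - 45406) = 1/((4 + 5*((281/17)*(-146))⁴ + 15*((281/17)*(-146))²) - 45406) = 1/((4 + 5*(-41026/17)⁴ + 15*(-41026/17)²) - 45406) = 1/((4 + 5*(2832935605018920976/83521) + 15*(1683132676/289)) - 45406) = 1/((4 + 14164678025094604880/83521 + 25246990140/289) - 45406) = 1/(14164685321475089424/83521 - 45406) = 1/(14164685317682734898/83521) = 83521/14164685317682734898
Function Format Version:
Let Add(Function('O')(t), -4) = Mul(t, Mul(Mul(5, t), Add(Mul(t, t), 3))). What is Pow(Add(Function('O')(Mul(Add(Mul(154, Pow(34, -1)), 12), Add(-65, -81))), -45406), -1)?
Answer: Rational(83521, 14164685317682734898) ≈ 5.8964e-15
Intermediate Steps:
Function('O')(t) = Add(4, Mul(5, Pow(t, 2), Add(3, Pow(t, 2)))) (Function('O')(t) = Add(4, Mul(t, Mul(Mul(5, t), Add(Mul(t, t), 3)))) = Add(4, Mul(t, Mul(Mul(5, t), Add(Pow(t, 2), 3)))) = Add(4, Mul(t, Mul(Mul(5, t), Add(3, Pow(t, 2))))) = Add(4, Mul(t, Mul(5, t, Add(3, Pow(t, 2))))) = Add(4, Mul(5, Pow(t, 2), Add(3, Pow(t, 2)))))
Pow(Add(Function('O')(Mul(Add(Mul(154, Pow(34, -1)), 12), Add(-65, -81))), -45406), -1) = Pow(Add(Add(4, Mul(5, Pow(Mul(Add(Mul(154, Pow(34, -1)), 12), Add(-65, -81)), 4)), Mul(15, Pow(Mul(Add(Mul(154, Pow(34, -1)), 12), Add(-65, -81)), 2))), -45406), -1) = Pow(Add(Add(4, Mul(5, Pow(Mul(Add(Mul(154, Rational(1, 34)), 12), -146), 4)), Mul(15, Pow(Mul(Add(Mul(154, Rational(1, 34)), 12), -146), 2))), -45406), -1) = Pow(Add(Add(4, Mul(5, Pow(Mul(Add(Rational(77, 17), 12), -146), 4)), Mul(15, Pow(Mul(Add(Rational(77, 17), 12), -146), 2))), -45406), -1) = Pow(Add(Add(4, Mul(5, Pow(Mul(Rational(281, 17), -146), 4)), Mul(15, Pow(Mul(Rational(281, 17), -146), 2))), -45406), -1) = Pow(Add(Add(4, Mul(5, Pow(Rational(-41026, 17), 4)), Mul(15, Pow(Rational(-41026, 17), 2))), -45406), -1) = Pow(Add(Add(4, Mul(5, Rational(2832935605018920976, 83521)), Mul(15, Rational(1683132676, 289))), -45406), -1) = Pow(Add(Add(4, Rational(14164678025094604880, 83521), Rational(25246990140, 289)), -45406), -1) = Pow(Add(Rational(14164685321475089424, 83521), -45406), -1) = Pow(Rational(14164685317682734898, 83521), -1) = Rational(83521, 14164685317682734898)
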